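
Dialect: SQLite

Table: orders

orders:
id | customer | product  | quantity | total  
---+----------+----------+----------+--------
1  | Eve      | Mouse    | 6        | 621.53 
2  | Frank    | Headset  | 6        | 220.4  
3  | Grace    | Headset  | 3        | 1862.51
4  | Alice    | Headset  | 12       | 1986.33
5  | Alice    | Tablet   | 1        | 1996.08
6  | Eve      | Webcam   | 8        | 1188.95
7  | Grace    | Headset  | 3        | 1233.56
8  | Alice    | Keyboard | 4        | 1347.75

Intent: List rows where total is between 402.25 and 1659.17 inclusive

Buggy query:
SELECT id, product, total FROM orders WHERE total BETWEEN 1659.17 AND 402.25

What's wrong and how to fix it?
Bug: The bounds are reversed; BETWEEN a AND b requires a <= b to match anything

Fix: Swap the bounds so the smaller value comes first

Corrected query:
SELECT id, product, total FROM orders WHERE total BETWEEN 402.25 AND 1659.17

Result:
id | product  | total  
---+----------+--------
1  | Mouse    | 621.53 
6  | Webcam   | 1188.95
7  | Headset  | 1233.56
8  | Keyboard | 1347.75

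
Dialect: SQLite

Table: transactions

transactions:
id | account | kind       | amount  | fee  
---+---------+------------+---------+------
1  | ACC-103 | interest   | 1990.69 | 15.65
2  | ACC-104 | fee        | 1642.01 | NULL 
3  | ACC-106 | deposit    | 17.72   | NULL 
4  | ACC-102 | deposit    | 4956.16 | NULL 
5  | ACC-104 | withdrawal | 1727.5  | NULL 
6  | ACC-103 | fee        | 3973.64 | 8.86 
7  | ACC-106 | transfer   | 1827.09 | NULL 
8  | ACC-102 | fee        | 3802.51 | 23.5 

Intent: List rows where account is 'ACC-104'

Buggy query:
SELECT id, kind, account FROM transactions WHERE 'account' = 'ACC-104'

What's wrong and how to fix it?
Bug: 'account' in single quotes is a string literal, not the column; the comparison is literal-vs-literal and never true

Fix: Remove the quotes around the column name (or use double quotes for an identifier)

Corrected query:
SELECT id, kind, account FROM transactions WHERE account = 'ACC-104'

Result:
id | kind       | account
---+------------+--------
2  | fee        | ACC-104
5  | withdrawal | ACC-104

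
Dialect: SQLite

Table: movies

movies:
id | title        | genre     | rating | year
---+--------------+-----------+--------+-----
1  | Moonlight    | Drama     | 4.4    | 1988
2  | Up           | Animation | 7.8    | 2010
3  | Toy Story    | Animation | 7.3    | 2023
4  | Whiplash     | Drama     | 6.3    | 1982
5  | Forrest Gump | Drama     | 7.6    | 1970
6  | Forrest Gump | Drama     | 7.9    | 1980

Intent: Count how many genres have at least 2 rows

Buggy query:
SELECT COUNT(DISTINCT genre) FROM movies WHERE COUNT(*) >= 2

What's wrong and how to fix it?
Bug: WHERE filters individual rows, not groups, so a group-level COUNT is invalid there

Fix: Use a subquery that GROUPs and filters with HAVING, then count its rows

Corrected query:
SELECT COUNT(*) FROM (SELECT genre FROM movies GROUP BY genre HAVING COUNT(*) >= 2)

Result:
COUNT(*)
--------
2       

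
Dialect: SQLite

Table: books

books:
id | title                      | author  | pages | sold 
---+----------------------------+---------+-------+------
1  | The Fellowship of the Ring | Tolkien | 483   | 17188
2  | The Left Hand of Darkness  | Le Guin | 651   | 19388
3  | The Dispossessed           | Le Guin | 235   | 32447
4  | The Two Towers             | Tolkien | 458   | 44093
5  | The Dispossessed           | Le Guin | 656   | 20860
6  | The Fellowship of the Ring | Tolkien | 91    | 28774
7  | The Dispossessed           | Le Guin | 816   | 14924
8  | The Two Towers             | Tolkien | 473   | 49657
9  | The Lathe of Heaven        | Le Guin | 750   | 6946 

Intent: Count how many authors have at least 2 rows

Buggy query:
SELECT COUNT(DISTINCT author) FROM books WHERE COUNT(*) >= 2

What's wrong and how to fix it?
Bug: WHERE filters individual rows, not groups, so a group-level COUNT is invalid there

Fix: Group first with HAVING COUNT(*) >= 2, then COUNT the resulting groups

Corrected query:
SELECT COUNT(*) FROM (SELECT author FROM books GROUP BY author HAVING COUNT(*) >= 2)

Result:
COUNT(*)
--------
2       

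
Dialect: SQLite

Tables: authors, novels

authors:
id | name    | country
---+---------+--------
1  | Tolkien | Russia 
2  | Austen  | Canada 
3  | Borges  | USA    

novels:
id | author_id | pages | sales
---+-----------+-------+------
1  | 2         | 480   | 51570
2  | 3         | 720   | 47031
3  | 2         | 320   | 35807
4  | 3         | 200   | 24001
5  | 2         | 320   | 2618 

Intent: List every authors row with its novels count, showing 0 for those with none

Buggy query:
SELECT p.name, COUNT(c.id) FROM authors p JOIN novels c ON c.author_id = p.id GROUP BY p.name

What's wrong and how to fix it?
Bug: INNER JOIN drops authors rows that have no matching novels rows

Fix: Use LEFT JOIN so parents without children still appear (COUNT(c.id) gives 0)

Corrected query:
SELECT p.name, COUNT(c.id) FROM authors p LEFT JOIN novels c ON c.author_id = p.id GROUP BY p.name

Result:
name    | COUNT(c.id)
--------+------------
Austen  | 3          
Borges  | 2          
Tolkien | 0          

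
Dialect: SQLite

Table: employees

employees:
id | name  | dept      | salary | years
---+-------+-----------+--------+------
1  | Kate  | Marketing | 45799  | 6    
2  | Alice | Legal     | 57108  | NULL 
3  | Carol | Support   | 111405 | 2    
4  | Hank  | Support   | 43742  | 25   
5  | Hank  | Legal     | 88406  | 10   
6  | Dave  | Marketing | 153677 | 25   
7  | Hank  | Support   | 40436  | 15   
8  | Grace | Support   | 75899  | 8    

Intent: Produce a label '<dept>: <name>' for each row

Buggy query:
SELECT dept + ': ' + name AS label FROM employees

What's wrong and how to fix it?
Bug: '+' is numeric addition; on text columns SQLite converts them to 0 instead of concatenating

Fix: Use the || operator for string concatenation

Corrected query:
SELECT dept || ': ' || name AS label FROM employees

Result:
label          
---------------
Marketing: Kate
Legal: Alice   
Support: Carol 
Support: Hank  
Legal: Hank    
Marketing: Dave
Support: Hank  
Support: Grace 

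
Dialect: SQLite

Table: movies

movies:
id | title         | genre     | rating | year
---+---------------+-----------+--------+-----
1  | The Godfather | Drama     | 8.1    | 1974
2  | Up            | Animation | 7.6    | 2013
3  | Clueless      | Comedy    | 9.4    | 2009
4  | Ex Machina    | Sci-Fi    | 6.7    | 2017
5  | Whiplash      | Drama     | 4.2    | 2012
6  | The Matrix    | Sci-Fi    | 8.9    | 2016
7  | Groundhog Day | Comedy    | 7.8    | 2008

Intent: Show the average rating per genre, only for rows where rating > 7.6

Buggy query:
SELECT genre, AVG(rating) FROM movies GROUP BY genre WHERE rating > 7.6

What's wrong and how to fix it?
Bug: WHERE cannot follow GROUP BY

Fix: Move the WHERE clause before GROUP BY

Corrected query:
SELECT genre, AVG(rating) FROM movies WHERE rating > 7.6 GROUP BY genre

Result:
genre  | AVG(rating)
-------+------------
Comedy | 8.6        
Drama  | 8.1        
Sci-Fi | 8.9        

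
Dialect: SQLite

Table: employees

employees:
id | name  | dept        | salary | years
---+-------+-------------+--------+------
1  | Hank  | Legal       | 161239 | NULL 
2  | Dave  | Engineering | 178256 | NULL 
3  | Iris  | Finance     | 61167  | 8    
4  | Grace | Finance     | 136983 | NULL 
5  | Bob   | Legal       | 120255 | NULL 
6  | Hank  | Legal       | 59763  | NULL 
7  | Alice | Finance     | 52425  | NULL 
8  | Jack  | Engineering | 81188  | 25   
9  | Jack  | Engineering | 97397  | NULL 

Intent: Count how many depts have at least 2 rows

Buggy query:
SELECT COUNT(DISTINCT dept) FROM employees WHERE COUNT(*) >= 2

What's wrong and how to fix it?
Bug: WHERE filters individual rows, not groups, so a group-level COUNT is invalid there

Fix: Use a subquery that GROUPs and filters with HAVING, then count its rows

Corrected query:
SELECT COUNT(*) FROM (SELECT dept FROM employees GROUP BY dept HAVING COUNT(*) >= 2)

Result:
COUNT(*)
--------
3       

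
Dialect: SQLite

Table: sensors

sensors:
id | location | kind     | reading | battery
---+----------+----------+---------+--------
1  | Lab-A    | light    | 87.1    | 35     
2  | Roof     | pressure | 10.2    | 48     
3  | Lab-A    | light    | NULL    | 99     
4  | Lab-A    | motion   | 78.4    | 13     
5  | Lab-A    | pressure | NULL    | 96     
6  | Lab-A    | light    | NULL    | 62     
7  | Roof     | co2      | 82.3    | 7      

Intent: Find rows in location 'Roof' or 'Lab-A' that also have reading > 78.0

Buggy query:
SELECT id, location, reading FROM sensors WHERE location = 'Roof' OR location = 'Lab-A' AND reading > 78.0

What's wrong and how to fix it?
Bug: Without parentheses, AND is evaluated before OR, so the reading filter only applies to the 'Lab-A' branch

Fix: Add parentheses around the OR so the AND applies to both alternatives

Corrected query:
SELECT id, location, reading FROM sensors WHERE (location = 'Roof' OR location = 'Lab-A') AND reading > 78.0

Result:
id | location | reading
---+----------+--------
1  | Lab-A    | 87.1   
4  | Lab-A    | 78.4   
7  | Roof     | 82.3   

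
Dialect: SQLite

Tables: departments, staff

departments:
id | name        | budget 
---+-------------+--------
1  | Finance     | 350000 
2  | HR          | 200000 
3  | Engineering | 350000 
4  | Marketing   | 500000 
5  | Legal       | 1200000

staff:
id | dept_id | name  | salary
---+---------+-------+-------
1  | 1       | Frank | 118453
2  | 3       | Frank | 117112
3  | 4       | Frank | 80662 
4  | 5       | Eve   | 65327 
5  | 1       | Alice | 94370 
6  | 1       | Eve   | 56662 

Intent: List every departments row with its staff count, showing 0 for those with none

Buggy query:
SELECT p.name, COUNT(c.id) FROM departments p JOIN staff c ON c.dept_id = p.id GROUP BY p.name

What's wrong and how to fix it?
Bug: INNER JOIN drops departments rows that have no matching staff rows

Fix: Use LEFT JOIN so parents without children still appear (COUNT(c.id) gives 0)

Corrected query:
SELECT p.name, COUNT(c.id) FROM departments p LEFT JOIN staff c ON c.dept_id = p.id GROUP BY p.name

Result:
name        | COUNT(c.id)
------------+------------
Engineering | 1          
Finance     | 3          
HR          | 0          
Legal       | 1          
Marketing   | 1          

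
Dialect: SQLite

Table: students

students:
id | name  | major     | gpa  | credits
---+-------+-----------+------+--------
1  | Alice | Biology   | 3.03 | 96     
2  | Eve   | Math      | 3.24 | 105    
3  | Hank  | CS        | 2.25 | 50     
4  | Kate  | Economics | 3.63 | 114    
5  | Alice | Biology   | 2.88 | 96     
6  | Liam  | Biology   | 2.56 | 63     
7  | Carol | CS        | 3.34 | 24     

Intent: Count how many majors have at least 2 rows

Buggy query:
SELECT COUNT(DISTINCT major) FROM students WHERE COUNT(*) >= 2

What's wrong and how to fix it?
Bug: COUNT(*) cannot appear in WHERE; the per-group count doesn't exist yet

Fix: Use a subquery that GROUPs and filters with HAVING, then count its rows

Corrected query:
SELECT COUNT(*) FROM (SELECT major FROM students GROUP BY major HAVING COUNT(*) >= 2)

Result:
COUNT(*)
--------
2       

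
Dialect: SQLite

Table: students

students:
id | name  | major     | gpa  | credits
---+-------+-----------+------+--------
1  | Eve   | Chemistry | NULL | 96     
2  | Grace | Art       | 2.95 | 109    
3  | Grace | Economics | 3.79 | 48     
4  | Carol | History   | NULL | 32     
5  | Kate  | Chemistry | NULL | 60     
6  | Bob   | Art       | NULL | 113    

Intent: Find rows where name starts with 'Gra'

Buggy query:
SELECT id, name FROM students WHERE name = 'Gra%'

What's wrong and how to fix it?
Bug: Wildcards only work with LIKE; '=' treats '%' as a literal character

Fix: Replace '=' with LIKE so 'Gra%' is treated as a pattern

Corrected query:
SELECT id, name FROM students WHERE name LIKE 'Gra%'

Result:
id | name 
---+------
2  | Grace
3  | Grace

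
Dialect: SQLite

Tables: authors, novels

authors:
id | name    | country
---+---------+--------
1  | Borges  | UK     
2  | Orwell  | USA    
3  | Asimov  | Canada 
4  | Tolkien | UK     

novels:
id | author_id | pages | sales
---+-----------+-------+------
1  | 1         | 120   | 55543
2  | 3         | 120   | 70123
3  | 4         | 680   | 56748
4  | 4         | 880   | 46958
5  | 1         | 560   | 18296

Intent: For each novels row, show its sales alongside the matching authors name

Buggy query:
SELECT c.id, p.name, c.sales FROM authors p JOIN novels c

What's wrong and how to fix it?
Bug: JOIN with no ON clause produces a cartesian product; every novels row pairs with every authors row

Fix: Specify the join condition linking the foreign key to the parent id

Corrected query:
SELECT c.id, p.name, c.sales FROM authors p JOIN novels c ON c.author_id = p.id

Result:
id | name    | sales
---+---------+------
1  | Borges  | 55543
2  | Asimov  | 70123
3  | Tolkien | 56748
4  | Tolkien | 46958
5  | Borges  | 18296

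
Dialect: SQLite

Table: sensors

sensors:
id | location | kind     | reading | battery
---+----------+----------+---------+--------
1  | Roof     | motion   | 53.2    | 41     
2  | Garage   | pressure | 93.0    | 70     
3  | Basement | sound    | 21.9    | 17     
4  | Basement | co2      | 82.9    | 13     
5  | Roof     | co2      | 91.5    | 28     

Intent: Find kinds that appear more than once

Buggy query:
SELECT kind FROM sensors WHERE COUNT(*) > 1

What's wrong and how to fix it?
Bug: WHERE can't reference COUNT(*); aggregates are computed after WHERE

Fix: Group first, then use HAVING for the count condition

Corrected query:
SELECT kind FROM sensors GROUP BY kind HAVING COUNT(*) > 1

Result:
kind
----
co2 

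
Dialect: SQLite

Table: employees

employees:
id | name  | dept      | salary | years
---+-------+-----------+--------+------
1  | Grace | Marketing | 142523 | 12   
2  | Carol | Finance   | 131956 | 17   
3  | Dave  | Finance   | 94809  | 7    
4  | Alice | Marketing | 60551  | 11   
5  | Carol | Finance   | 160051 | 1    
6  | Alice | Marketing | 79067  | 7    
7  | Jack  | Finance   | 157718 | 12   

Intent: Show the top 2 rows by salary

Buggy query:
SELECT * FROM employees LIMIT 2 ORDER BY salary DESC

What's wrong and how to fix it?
Bug: ORDER BY cannot follow LIMIT; LIMIT is the final clause

Fix: Swap the clauses: ORDER BY first, then LIMIT

Corrected query:
SELECT * FROM employees ORDER BY salary DESC LIMIT 2

Result:
id | name  | dept    | salary | years
---+-------+---------+--------+------
5  | Carol | Finance | 160051 | 1    
7  | Jack  | Finance | 157718 | 12   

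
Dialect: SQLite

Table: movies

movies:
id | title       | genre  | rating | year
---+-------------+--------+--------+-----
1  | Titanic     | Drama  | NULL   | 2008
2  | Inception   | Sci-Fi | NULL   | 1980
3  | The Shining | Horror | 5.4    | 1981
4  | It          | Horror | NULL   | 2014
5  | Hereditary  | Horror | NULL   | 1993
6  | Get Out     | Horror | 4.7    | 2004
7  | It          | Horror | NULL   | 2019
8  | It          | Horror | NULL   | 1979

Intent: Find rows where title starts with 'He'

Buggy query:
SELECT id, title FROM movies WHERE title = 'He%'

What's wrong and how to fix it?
Bug: '=' compares the literal string including the % character; pattern matching needs LIKE

Fix: Use LIKE for wildcard pattern matching

Corrected query:
SELECT id, title FROM movies WHERE title LIKE 'He%'

Result:
id | title     
---+-----------
5  | Hereditary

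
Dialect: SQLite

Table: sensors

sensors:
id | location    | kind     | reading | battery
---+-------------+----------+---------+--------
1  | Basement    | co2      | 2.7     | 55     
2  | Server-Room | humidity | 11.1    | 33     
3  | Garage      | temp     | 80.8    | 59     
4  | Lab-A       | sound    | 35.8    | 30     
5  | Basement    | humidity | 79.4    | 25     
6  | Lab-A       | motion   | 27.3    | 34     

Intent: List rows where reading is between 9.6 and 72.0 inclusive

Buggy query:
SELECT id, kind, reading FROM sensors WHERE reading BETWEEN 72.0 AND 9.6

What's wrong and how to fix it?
Bug: The bounds are reversed; BETWEEN a AND b requires a <= b to match anything

Fix: Swap the bounds so the smaller value comes first

Corrected query:
SELECT id, kind, reading FROM sensors WHERE reading BETWEEN 9.6 AND 72.0

Result:
id | kind     | reading
---+----------+--------
2  | humidity | 11.1   
4  | sound    | 35.8   
6  | motion   | 27.3   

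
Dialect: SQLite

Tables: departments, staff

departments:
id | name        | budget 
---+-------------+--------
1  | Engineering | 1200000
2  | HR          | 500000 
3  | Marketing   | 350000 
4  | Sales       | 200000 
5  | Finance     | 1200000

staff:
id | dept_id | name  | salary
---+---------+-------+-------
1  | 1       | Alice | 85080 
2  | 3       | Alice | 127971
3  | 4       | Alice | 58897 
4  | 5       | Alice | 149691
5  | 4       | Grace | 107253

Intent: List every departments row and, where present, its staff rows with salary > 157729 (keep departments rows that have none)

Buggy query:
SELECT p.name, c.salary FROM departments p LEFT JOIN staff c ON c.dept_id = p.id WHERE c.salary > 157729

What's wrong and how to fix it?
Bug: A WHERE condition on the right-hand table after LEFT JOIN drops unmatched parents

Fix: Move the right-table condition into the ON clause so unmatched parents are kept

Corrected query:
SELECT p.name, c.salary FROM departments p LEFT JOIN staff c ON c.dept_id = p.id AND c.salary > 157729

Result:
name        | salary
------------+-------
Engineering | NULL  
HR          | NULL  
Marketing   | NULL  
Sales       | NULL  
Finance     | NULL  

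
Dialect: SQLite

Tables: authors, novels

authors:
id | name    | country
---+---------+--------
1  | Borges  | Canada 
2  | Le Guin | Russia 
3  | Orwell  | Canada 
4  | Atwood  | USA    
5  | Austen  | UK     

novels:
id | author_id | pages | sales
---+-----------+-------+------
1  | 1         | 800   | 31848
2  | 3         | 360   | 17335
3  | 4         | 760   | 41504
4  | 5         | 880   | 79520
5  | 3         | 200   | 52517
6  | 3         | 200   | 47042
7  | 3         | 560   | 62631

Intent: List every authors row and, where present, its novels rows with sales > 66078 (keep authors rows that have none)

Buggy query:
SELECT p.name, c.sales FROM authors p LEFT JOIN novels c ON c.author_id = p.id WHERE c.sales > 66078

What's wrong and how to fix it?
Bug: A WHERE condition on the right-hand table after LEFT JOIN drops unmatched parents

Fix: Put 'c.sales > 66078' in the JOIN's ON clause instead of WHERE

Corrected query:
SELECT p.name, c.sales FROM authors p LEFT JOIN novels c ON c.author_id = p.id AND c.sales > 66078

Result:
name    | sales
--------+------
Borges  | NULL 
Le Guin | NULL 
Orwell  | NULL 
Atwood  | NULL 
Austen  | 79520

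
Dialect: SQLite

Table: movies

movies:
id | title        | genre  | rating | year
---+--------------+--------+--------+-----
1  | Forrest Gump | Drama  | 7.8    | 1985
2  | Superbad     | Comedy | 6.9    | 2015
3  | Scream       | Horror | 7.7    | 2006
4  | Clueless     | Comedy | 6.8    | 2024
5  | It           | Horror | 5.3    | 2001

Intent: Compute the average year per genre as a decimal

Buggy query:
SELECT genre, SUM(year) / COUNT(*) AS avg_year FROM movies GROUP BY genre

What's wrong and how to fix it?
Bug: SUM(year) and COUNT(*) are both integers; the division truncates the fractional part

Fix: Cast one side to REAL so the division keeps the fractional part

Corrected query:
SELECT genre, SUM(year) * 1.0 / COUNT(*) AS avg_year FROM movies GROUP BY genre

Result:
genre  | avg_year
-------+---------
Comedy | 2019.5  
Drama  | 1985    
Horror | 2003.5  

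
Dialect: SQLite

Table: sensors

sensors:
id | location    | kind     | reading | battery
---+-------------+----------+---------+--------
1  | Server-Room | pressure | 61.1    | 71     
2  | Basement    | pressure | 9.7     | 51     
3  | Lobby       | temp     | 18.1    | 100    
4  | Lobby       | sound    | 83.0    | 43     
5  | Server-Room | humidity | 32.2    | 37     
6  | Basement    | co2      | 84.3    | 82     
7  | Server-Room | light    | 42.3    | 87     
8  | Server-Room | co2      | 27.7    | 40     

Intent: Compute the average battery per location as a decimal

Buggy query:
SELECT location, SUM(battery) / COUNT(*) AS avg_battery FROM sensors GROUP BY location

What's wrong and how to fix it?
Bug: SUM(battery) and COUNT(*) are both integers; the division truncates the fractional part

Fix: Cast one side to REAL so the division keeps the fractional part

Corrected query:
SELECT location, SUM(battery) * 1.0 / COUNT(*) AS avg_battery FROM sensors GROUP BY location

Result:
location    | avg_battery
------------+------------
Basement    | 66.5       
Lobby       | 71.5       
Server-Room | 58.75      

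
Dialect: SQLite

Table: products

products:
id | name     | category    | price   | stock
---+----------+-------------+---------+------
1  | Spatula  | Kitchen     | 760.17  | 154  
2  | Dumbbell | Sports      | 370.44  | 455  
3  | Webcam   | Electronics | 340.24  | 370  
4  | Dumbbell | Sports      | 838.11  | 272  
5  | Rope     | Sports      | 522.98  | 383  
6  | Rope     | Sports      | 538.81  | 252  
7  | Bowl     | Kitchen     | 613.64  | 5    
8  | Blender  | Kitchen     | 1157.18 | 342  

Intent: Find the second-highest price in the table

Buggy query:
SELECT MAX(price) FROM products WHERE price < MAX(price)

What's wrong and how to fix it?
Bug: The inner MAX is an aggregate inside WHERE, which is not allowed

Fix: Compute the overall MAX in a subquery, then take MAX of rows below it

Corrected query:
SELECT MAX(price) FROM products WHERE price < (SELECT MAX(price) FROM products)

Result:
MAX(price)
----------
838.11    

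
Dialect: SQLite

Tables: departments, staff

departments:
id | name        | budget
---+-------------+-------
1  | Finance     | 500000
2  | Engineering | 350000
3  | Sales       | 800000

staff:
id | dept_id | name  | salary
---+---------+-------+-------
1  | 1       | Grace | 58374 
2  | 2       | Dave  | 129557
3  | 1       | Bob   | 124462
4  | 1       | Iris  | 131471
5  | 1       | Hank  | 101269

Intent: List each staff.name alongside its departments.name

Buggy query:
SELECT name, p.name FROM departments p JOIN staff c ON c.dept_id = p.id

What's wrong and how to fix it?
Bug: 'name' exists in both joined tables, so the database can't tell which one is meant

Fix: Prefix ambiguous columns with the table alias

Corrected query:
SELECT c.name, p.name FROM departments p JOIN staff c ON c.dept_id = p.id

Result:
name  | name       
------+------------
Grace | Finance    
Dave  | Engineering
Bob   | Finance    
Iris  | Finance    
Hank  | Finance    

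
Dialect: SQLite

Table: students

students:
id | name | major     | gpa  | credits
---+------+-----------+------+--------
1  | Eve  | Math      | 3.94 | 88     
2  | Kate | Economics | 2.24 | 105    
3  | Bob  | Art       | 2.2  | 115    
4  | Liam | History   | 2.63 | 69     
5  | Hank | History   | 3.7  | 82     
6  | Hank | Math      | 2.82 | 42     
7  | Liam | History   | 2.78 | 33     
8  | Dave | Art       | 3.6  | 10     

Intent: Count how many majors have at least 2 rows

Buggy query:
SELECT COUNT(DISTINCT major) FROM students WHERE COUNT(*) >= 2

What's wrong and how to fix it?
Bug: COUNT(*) cannot appear in WHERE; the per-group count doesn't exist yet

Fix: Use a subquery that GROUPs and filters with HAVING, then count its rows

Corrected query:
SELECT COUNT(*) FROM (SELECT major FROM students GROUP BY major HAVING COUNT(*) >= 2)

Result:
COUNT(*)
--------
3       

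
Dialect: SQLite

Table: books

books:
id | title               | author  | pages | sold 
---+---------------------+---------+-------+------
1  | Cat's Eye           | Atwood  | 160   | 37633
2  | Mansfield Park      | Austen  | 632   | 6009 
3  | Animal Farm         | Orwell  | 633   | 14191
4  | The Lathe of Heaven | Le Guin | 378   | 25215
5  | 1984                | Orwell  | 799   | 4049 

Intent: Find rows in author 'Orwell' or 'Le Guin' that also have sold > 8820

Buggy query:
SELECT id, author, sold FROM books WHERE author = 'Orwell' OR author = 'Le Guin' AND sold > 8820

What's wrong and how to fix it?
Bug: Without parentheses, AND is evaluated before OR, so the sold filter only applies to the 'Le Guin' branch

Fix: Add parentheses around the OR so the AND applies to both alternatives

Corrected query:
SELECT id, author, sold FROM books WHERE (author = 'Orwell' OR author = 'Le Guin') AND sold > 8820

Result:
id | author  | sold 
---+---------+------
3  | Orwell  | 14191
4  | Le Guin | 25215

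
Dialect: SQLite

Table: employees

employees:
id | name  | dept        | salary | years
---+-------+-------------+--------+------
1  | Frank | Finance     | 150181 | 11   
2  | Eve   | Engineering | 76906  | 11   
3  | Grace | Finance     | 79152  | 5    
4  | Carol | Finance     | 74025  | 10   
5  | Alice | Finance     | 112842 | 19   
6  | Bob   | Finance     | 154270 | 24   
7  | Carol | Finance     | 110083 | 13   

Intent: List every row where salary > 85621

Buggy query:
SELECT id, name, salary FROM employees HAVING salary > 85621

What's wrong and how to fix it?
Bug: HAVING filters the output of aggregation, but this query has no GROUP BY and no aggregate functions, so SQLite rejects it (HAVING clause on a non-aggregate query); the condition here is per row

Fix: Use WHERE for row-level filtering

Corrected query:
SELECT id, name, salary FROM employees WHERE salary > 85621

Result:
id | name  | salary
---+-------+-------
1  | Frank | 150181
5  | Alice | 112842
6  | Bob   | 154270
7  | Carol | 110083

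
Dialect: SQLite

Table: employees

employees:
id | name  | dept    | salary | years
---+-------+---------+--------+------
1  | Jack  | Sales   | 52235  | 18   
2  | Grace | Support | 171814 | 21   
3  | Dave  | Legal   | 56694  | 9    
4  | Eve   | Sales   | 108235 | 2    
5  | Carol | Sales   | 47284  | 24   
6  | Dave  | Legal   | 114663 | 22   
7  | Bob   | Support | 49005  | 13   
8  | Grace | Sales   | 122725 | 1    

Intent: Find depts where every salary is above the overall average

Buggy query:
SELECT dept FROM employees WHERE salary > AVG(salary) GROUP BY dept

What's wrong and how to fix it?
Bug: WHERE evaluates per row before aggregation, so AVG() is unavailable

Fix: Use a subquery for AVG and a HAVING MIN(...) filter so the condition holds for every row in the group

Corrected query:
SELECT dept FROM employees GROUP BY dept HAVING MIN(salary) > (SELECT AVG(salary) FROM employees)

Result:
(no rows)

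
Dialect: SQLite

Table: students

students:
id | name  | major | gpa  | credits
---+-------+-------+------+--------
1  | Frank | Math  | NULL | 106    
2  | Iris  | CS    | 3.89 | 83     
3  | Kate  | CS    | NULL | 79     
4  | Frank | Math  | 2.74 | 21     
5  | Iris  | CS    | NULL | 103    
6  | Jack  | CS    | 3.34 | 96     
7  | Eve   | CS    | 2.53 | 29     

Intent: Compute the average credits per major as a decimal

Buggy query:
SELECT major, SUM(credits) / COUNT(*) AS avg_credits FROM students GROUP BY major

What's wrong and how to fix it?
Bug: SUM(credits) and COUNT(*) are both integers; the division truncates the fractional part

Fix: Cast one side to REAL so the division keeps the fractional part

Corrected query:
SELECT major, SUM(credits) * 1.0 / COUNT(*) AS avg_credits FROM students GROUP BY major

Result:
major | avg_credits
------+------------
CS    | 78         
Math  | 63.5       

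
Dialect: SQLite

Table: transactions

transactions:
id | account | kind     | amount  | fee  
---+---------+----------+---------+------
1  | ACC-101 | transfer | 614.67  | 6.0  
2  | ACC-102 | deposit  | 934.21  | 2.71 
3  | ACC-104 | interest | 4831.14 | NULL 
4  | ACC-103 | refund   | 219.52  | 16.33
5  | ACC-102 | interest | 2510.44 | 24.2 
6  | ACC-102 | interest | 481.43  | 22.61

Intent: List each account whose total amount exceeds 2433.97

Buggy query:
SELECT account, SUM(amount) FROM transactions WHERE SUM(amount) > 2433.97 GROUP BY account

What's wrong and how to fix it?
Bug: Aggregate functions cannot appear in a WHERE clause

Fix: Move the aggregate condition to a HAVING clause

Corrected query:
SELECT account, SUM(amount) FROM transactions GROUP BY account HAVING SUM(amount) > 2433.97

Result:
account | SUM(amount)
--------+------------
ACC-102 | 3926.08    
ACC-104 | 4831.14    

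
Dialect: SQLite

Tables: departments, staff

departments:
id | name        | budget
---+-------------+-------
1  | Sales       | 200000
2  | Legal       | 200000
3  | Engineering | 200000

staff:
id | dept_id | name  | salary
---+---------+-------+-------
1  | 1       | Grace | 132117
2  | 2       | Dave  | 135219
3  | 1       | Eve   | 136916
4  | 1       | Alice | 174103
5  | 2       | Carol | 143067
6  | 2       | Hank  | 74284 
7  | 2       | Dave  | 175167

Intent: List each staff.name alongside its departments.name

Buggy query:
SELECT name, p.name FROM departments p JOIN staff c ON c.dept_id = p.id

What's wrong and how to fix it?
Bug: 'name' exists in both joined tables, so the database can't tell which one is meant

Fix: Qualify the column with its table alias (c.name)

Corrected query:
SELECT c.name, p.name FROM departments p JOIN staff c ON c.dept_id = p.id

Result:
name  | name 
------+------
Grace | Sales
Dave  | Legal
Eve   | Sales
Alice | Sales
Carol | Legal
Hank  | Legal
Dave  | Legal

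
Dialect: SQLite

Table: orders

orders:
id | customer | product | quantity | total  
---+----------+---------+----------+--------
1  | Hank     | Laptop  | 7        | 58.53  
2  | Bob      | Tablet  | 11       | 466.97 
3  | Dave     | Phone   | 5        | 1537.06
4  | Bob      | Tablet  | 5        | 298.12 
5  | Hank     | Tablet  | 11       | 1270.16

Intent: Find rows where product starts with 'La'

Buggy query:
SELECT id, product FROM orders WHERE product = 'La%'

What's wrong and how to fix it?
Bug: '=' compares the literal string including the % character; pattern matching needs LIKE

Fix: Use LIKE for wildcard pattern matching

Corrected query:
SELECT id, product FROM orders WHERE product LIKE 'La%'

Result:
id | product
---+--------
1  | Laptop 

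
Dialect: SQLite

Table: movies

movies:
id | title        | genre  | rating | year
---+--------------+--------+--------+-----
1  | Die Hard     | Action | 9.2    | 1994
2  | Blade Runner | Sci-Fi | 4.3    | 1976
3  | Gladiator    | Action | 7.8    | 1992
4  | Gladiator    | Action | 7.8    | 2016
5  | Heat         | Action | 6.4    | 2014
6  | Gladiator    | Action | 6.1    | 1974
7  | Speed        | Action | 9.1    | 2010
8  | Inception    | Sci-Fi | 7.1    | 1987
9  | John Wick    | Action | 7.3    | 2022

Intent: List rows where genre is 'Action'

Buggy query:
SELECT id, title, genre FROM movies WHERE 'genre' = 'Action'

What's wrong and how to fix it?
Bug: Single quotes denote string literals in SQL; the column name is being compared as a constant string

Fix: Reference the column as genre without single quotes

Corrected query:
SELECT id, title, genre FROM movies WHERE genre = 'Action'

Result:
id | title     | genre 
---+-----------+-------
1  | Die Hard  | Action
3  | Gladiator | Action
4  | Gladiator | Action
5  | Heat      | Action
6  | Gladiator | Action
7  | Speed     | Action
9  | John Wick | Action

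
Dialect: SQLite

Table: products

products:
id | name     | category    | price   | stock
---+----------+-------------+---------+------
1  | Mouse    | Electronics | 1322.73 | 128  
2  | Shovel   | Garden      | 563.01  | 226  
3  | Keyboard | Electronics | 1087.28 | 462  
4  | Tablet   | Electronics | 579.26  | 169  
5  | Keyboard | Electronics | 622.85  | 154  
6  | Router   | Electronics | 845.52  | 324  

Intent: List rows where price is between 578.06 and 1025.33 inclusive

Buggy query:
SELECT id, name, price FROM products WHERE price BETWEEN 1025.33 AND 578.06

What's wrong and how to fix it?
Bug: The bounds are reversed; BETWEEN a AND b requires a <= b to match anything

Fix: Write BETWEEN 578.06 AND 1025.33

Corrected query:
SELECT id, name, price FROM products WHERE price BETWEEN 578.06 AND 1025.33

Result:
id | name     | price 
---+----------+-------
4  | Tablet   | 579.26
5  | Keyboard | 622.85
6  | Router   | 845.52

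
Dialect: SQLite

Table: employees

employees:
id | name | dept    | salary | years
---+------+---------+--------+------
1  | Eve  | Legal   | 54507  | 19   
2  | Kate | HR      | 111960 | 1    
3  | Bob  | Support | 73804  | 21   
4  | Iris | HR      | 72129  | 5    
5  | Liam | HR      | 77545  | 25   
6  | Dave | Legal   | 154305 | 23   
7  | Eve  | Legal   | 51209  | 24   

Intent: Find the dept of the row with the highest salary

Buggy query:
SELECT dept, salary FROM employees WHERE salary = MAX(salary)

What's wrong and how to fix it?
Bug: MAX(salary) is an aggregate and cannot be used directly in WHERE

Fix: Wrap MAX in a scalar subquery so WHERE compares against a single value

Corrected query:
SELECT dept, salary FROM employees WHERE salary = (SELECT MAX(salary) FROM employees)

Result:
dept  | salary
------+-------
Legal | 154305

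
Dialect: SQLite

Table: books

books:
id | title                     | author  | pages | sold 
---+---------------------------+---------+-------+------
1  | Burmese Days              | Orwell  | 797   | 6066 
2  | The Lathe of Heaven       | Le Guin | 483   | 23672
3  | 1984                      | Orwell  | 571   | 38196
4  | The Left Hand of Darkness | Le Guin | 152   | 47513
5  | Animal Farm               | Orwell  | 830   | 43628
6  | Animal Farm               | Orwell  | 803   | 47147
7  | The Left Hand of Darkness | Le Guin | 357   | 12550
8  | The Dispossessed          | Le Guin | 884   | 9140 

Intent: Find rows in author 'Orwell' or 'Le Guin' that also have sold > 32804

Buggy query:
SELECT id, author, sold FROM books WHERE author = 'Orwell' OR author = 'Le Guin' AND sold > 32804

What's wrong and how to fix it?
Bug: AND binds tighter than OR, so this parses as author = 'Orwell' OR (author = 'Le Guin' AND sold > 32804)

Fix: Group the OR with parentheses (or use IN), then AND the threshold

Corrected query:
SELECT id, author, sold FROM books WHERE (author = 'Orwell' OR author = 'Le Guin') AND sold > 32804

Result:
id | author  | sold 
---+---------+------
3  | Orwell  | 38196
4  | Le Guin | 47513
5  | Orwell  | 43628
6  | Orwell  | 47147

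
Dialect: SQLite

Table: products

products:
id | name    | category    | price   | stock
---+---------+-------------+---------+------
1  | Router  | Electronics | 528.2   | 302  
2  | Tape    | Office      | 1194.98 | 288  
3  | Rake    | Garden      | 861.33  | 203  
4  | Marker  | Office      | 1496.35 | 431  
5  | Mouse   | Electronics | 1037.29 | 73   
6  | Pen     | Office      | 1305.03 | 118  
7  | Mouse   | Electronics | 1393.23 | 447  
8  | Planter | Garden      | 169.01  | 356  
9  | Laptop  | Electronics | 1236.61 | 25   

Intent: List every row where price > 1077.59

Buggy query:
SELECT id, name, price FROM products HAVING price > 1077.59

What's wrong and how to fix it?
Bug: HAVING filters the output of aggregation, but this query has no GROUP BY and no aggregate functions, so SQLite rejects it (HAVING clause on a non-aggregate query); the condition here is per row

Fix: Use WHERE for row-level filtering

Corrected query:
SELECT id, name, price FROM products WHERE price > 1077.59

Result:
id | name   | price  
---+--------+--------
2  | Tape   | 1194.98
4  | Marker | 1496.35
6  | Pen    | 1305.03
7  | Mouse  | 1393.23
9  | Laptop | 1236.61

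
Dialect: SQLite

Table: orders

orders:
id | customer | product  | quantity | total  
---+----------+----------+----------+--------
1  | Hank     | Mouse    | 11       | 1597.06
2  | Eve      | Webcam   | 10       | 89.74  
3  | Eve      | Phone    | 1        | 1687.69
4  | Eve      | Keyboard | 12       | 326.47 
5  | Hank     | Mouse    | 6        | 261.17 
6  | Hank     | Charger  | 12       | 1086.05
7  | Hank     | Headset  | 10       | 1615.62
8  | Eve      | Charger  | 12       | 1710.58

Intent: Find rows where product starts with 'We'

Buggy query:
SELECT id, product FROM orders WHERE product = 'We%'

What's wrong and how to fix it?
Bug: '=' compares the literal string including the % character; pattern matching needs LIKE

Fix: Replace '=' with LIKE so 'We%' is treated as a pattern

Corrected query:
SELECT id, product FROM orders WHERE product LIKE 'We%'

Result:
id | product
---+--------
2  | Webcam 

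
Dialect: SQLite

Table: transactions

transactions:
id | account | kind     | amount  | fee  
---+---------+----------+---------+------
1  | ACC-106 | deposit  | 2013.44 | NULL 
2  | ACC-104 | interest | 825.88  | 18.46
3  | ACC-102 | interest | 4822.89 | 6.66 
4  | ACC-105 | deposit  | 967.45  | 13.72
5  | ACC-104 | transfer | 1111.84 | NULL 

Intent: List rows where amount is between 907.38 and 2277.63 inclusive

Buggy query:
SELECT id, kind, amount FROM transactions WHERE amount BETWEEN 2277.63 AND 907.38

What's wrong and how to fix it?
Bug: BETWEEN expects the lower bound first; with 2277.63 AND 907.38 the range is empty

Fix: Swap the bounds so the smaller value comes first

Corrected query:
SELECT id, kind, amount FROM transactions WHERE amount BETWEEN 907.38 AND 2277.63

Result:
id | kind     | amount 
---+----------+--------
1  | deposit  | 2013.44
4  | deposit  | 967.45 
5  | transfer | 1111.84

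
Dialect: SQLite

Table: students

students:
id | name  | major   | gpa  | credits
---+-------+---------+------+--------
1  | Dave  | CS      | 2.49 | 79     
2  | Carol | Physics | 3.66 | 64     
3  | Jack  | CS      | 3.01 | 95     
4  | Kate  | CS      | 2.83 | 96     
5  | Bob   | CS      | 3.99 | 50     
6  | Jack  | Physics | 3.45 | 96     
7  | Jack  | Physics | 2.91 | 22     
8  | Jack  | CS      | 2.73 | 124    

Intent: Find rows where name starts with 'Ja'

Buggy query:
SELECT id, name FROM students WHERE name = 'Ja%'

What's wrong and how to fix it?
Bug: Wildcards only work with LIKE; '=' treats '%' as a literal character

Fix: Replace '=' with LIKE so 'Ja%' is treated as a pattern

Corrected query:
SELECT id, name FROM students WHERE name LIKE 'Ja%'

Result:
id | name
---+-----
3  | Jack
6  | Jack
7  | Jack
8  | Jack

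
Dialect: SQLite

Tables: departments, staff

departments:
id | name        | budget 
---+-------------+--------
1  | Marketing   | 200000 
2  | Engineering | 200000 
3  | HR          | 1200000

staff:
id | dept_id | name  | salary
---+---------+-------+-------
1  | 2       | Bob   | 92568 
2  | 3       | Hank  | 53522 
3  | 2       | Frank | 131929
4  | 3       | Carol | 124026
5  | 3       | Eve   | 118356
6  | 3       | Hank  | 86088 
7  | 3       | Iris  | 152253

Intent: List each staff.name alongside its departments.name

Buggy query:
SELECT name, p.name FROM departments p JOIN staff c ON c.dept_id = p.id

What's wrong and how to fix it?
Bug: 'name' exists in both joined tables, so the database can't tell which one is meant

Fix: Qualify the column with its table alias (c.name)

Corrected query:
SELECT c.name, p.name FROM departments p JOIN staff c ON c.dept_id = p.id

Result:
name  | name       
------+------------
Bob   | Engineering
Hank  | HR         
Frank | Engineering
Carol | HR         
Eve   | HR         
Hank  | HR         
Iris  | HR         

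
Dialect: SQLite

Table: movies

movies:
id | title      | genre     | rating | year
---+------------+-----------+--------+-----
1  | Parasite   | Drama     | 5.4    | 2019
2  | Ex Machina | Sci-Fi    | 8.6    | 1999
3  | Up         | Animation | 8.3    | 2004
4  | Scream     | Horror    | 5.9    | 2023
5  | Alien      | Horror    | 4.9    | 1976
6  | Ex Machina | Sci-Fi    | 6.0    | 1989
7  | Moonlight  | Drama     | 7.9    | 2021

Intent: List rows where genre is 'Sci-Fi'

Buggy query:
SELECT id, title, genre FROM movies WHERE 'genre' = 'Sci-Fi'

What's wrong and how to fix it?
Bug: Single quotes denote string literals in SQL; the column name is being compared as a constant string

Fix: Remove the quotes around the column name (or use double quotes for an identifier)

Corrected query:
SELECT id, title, genre FROM movies WHERE genre = 'Sci-Fi'

Result:
id | title      | genre 
---+------------+-------
2  | Ex Machina | Sci-Fi
6  | Ex Machina | Sci-Fi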